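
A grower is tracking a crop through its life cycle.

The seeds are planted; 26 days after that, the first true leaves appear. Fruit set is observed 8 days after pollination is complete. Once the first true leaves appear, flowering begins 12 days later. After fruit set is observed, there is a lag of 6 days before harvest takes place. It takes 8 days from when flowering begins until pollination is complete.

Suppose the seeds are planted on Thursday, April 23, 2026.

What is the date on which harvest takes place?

Monday, June 22, 2026

The seeds are planted: Apr 23, 2026.
The first true leaves appear: Apr 23, 2026 + 26 days = May 19, 2026.
Flowering begins: May 19, 2026 + 12 days = May 31, 2026.
Pollination is complete: May 31, 2026 + 8 days = Jun 8, 2026.
Fruit set is observed: Jun 8, 2026 + 8 days = Jun 16, 2026.
Harvest takes place: Jun 16, 2026 + 6 days = Jun 22, 2026.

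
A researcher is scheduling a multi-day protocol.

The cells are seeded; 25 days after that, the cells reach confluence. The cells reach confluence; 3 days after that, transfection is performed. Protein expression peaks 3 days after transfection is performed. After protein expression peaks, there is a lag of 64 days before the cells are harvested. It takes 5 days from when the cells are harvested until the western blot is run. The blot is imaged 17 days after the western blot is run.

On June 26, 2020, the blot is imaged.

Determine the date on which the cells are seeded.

March 1, 2020

The blot is imaged: Jun 26, 2020.
The western blot is run: Jun 26, 2020 − 17 days = Jun 9, 2020.
The cells are harvested: Jun 9, 2020 − 5 days = Jun 4, 2020.
Protein expression peaks: Jun 4, 2020 − 64 days = Apr 1, 2020.
Transfection is performed: Apr 1, 2020 − 3 days = Mar 29, 2020.
The cells reach confluence: Mar 29, 2020 − 3 days = Mar 26, 2020.
The cells are seeded: Mar 26, 2020 − 25 days = Mar 1, 2020.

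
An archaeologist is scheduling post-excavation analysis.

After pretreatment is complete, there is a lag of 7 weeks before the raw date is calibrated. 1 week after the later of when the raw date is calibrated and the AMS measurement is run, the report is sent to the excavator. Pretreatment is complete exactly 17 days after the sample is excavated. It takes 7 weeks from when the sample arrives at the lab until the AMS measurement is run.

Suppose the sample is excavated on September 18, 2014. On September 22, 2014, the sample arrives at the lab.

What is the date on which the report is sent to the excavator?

November 30, 2014

The sample is excavated: Sep 18, 2014.
Pretreatment is complete: Sep 18, 2014 + 17 days = Oct 5, 2014.
The raw date is calibrated: Oct 5, 2014 + 7 weeks = Nov 23, 2014.
The sample arrives at the lab: Sep 22, 2014.
The AMS measurement is run: Sep 22, 2014 + 7 weeks = Nov 10, 2014.
Both prerequisites met — the raw date is calibrated (Nov 23, 2014), the AMS measurement is run (Nov 10, 2014); the later is Nov 23, 2014.
The report is sent to the excavator: Nov 23, 2014 + 1 week = Nov 30, 2014.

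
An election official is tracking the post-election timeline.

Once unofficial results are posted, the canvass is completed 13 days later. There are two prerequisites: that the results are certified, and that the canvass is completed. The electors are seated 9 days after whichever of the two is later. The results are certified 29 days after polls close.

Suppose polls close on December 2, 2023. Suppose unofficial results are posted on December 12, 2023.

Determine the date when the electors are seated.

Polls close: Dec 2, 2023.
The results are certified: Dec 2, 2023 + 29 days = Dec 31, 2023.
Unofficial results are posted: Dec 12, 2023.
The canvass is completed: Dec 12, 2023 + 13 days = Dec 25, 2023.
Both prerequisites met — the results are certified (Dec 31, 2023), the canvass is completed (Dec 25, 2023); the later is Dec 31, 2023.
The electors are seated: Dec 31, 2023 + 9 days = Jan 9, 2024.

January 9, 2024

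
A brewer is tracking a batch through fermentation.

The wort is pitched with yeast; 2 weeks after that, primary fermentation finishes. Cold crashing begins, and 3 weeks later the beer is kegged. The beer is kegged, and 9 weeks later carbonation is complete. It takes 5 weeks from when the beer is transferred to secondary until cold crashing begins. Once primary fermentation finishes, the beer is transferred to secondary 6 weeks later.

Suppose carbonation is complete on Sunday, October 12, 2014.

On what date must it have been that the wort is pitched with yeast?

Carbonation is complete: Oct 12, 2014.
The beer is kegged: Oct 12, 2014 − 9 weeks = Aug 10, 2014.
Cold crashing begins: Aug 10, 2014 − 3 weeks = Jul 20, 2014.
The beer is transferred to secondary: Jul 20, 2014 − 5 weeks = Jun 15, 2014.
Primary fermentation finishes: Jun 15, 2014 − 6 weeks = May 4, 2014.
The wort is pitched with yeast: May 4, 2014 − 2 weeks = Apr 20, 2014.

Sunday, April 20, 2014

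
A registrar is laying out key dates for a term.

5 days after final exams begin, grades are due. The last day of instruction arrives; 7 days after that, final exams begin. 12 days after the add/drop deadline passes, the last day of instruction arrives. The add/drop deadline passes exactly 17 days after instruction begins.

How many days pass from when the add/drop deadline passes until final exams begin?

Causal path: the add/drop deadline passes → the last day of instruction arrives → final exams begin.
Total delay along the path: 12 + 7 = 19 days.

19 days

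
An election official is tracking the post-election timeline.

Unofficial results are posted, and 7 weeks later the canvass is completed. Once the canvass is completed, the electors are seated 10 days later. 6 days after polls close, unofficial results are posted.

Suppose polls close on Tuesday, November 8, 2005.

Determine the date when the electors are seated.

Polls close: Nov 8, 2005.
Unofficial results are posted: Nov 8, 2005 + 6 days = Nov 14, 2005.
The canvass is completed: Nov 14, 2005 + 7 weeks = Jan 2, 2006.
The electors are seated: Jan 2, 2006 + 10 days = Jan 12, 2006.

Thursday, January 12, 2006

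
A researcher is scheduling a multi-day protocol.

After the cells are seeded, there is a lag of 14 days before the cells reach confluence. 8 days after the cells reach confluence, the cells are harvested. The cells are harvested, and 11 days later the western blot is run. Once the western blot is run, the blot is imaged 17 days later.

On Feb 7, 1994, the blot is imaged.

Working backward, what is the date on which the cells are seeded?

Dec 19, 1993

The blot is imaged: Feb 7, 1994.
The western blot is run: Feb 7, 1994 − 17 days = Jan 21, 1994.
The cells are harvested: Jan 21, 1994 − 11 days = Jan 10, 1994.
The cells reach confluence: Jan 10, 1994 − 8 days = Jan 2, 1994.
The cells are seeded: Jan 2, 1994 − 14 days = Dec 19, 1993.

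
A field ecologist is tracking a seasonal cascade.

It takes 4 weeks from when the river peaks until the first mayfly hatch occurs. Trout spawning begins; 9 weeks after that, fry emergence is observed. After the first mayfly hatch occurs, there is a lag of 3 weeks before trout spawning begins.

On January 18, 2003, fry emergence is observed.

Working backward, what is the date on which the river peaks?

Fry emergence is observed: Jan 18, 2003.
Trout spawning begins: Jan 18, 2003 − 9 weeks = Nov 16, 2002.
The first mayfly hatch occurs: Nov 16, 2002 − 3 weeks = Oct 26, 2002.
The river peaks: Oct 26, 2002 − 4 weeks = Sep 28, 2002.

September 28, 2002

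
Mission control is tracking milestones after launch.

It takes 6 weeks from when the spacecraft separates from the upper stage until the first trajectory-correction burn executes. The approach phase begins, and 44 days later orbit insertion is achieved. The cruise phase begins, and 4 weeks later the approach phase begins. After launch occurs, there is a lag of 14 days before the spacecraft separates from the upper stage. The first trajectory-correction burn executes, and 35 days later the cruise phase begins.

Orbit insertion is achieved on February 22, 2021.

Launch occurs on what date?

September 12, 2020

Orbit insertion is achieved: Feb 22, 2021.
The approach phase begins: Feb 22, 2021 − 44 days = Jan 9, 2021.
The cruise phase begins: Jan 9, 2021 − 4 weeks = Dec 12, 2020.
The first trajectory-correction burn executes: Dec 12, 2020 − 35 days = Nov 7, 2020.
The spacecraft separates from the upper stage: Nov 7, 2020 − 6 weeks = Sep 26, 2020.
Launch occurs: Sep 26, 2020 − 14 days = Sep 12, 2020.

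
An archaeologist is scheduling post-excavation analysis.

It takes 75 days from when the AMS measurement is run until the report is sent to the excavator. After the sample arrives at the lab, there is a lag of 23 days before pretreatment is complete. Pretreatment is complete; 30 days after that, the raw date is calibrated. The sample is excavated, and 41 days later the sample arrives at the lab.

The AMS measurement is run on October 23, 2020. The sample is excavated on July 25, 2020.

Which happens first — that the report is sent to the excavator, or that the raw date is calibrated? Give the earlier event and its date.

The raw date is calibrated — October 27, 2020

The AMS measurement is run: Oct 23, 2020.
The report is sent to the excavator: Oct 23, 2020 + 75 days = Jan 6, 2021.
The sample is excavated: Jul 25, 2020.
The sample arrives at the lab: Jul 25, 2020 + 41 days = Sep 4, 2020.
Pretreatment is complete: Sep 4, 2020 + 23 days = Sep 27, 2020.
The raw date is calibrated: Sep 27, 2020 + 30 days = Oct 27, 2020.
Comparing: the report is sent to the excavator on Jan 6, 2021 vs the raw date is calibrated on Oct 27, 2020. Earlier: the raw date is calibrated.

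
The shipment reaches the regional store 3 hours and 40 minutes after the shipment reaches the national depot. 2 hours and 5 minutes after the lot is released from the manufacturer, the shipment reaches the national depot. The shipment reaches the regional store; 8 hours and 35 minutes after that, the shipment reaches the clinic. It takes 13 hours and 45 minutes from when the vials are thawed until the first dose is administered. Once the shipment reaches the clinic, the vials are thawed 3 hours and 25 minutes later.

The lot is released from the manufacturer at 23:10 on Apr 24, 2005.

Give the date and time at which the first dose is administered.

06:40 on Apr 26, 2005

The lot is released from the manufacturer: 23:10 Apr 24, 2005.
The shipment reaches the national depot: 23:10 Apr 24, 2005 + 2h05m = 01:15 Apr 25, 2005.
The shipment reaches the regional store: 01:15 Apr 25, 2005 + 3h40m = 04:55 Apr 25, 2005.
The shipment reaches the clinic: 04:55 Apr 25, 2005 + 8h35m = 13:30 Apr 25, 2005.
The vials are thawed: 13:30 Apr 25, 2005 + 3h25m = 16:55 Apr 25, 2005.
The first dose is administered: 16:55 Apr 25, 2005 + 13h45m = 06:40 Apr 26, 2005.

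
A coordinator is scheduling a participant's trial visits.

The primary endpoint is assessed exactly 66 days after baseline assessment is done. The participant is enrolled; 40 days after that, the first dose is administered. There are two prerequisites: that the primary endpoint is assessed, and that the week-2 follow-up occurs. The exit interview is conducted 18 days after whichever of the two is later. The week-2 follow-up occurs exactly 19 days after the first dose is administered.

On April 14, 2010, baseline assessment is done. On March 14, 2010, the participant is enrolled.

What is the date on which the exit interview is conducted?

Baseline assessment is done: Apr 14, 2010.
The primary endpoint is assessed: Apr 14, 2010 + 66 days = Jun 19, 2010.
The participant is enrolled: Mar 14, 2010.
The first dose is administered: Mar 14, 2010 + 40 days = Apr 23, 2010.
The week-2 follow-up occurs: Apr 23, 2010 + 19 days = May 12, 2010.
Both prerequisites met — the primary endpoint is assessed (Jun 19, 2010), the week-2 follow-up occurs (May 12, 2010); the later is Jun 19, 2010.
The exit interview is conducted: Jun 19, 2010 + 18 days = Jul 7, 2010.

July 7, 2010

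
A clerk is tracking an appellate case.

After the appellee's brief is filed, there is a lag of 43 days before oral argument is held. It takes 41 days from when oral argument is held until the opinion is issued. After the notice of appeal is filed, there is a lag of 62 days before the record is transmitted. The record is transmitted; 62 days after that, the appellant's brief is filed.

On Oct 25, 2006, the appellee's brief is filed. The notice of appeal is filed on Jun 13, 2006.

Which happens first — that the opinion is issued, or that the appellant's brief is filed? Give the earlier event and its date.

The appellant's brief is filed — Oct 15, 2006

The appellee's brief is filed: Oct 25, 2006.
Oral argument is held: Oct 25, 2006 + 43 days = Dec 7, 2006.
The opinion is issued: Dec 7, 2006 + 41 days = Jan 17, 2007.
The notice of appeal is filed: Jun 13, 2006.
The record is transmitted: Jun 13, 2006 + 62 days = Aug 14, 2006.
The appellant's brief is filed: Aug 14, 2006 + 62 days = Oct 15, 2006.
Comparing: the opinion is issued on Jan 17, 2007 vs the appellant's brief is filed on Oct 15, 2006. Earlier: the appellant's brief is filed.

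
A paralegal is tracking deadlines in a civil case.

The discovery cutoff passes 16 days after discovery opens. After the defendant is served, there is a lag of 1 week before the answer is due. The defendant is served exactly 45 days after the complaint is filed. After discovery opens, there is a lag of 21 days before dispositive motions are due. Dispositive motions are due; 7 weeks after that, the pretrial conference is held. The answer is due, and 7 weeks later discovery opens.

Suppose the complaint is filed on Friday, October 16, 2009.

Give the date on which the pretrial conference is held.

Monday, April 5, 2010

The complaint is filed: Oct 16, 2009.
The defendant is served: Oct 16, 2009 + 45 days = Nov 30, 2009.
The answer is due: Nov 30, 2009 + 1 week = Dec 7, 2009.
Discovery opens: Dec 7, 2009 + 7 weeks = Jan 25, 2010.
Dispositive motions are due: Jan 25, 2010 + 21 days = Feb 15, 2010.
The pretrial conference is held: Feb 15, 2010 + 7 weeks = Apr 5, 2010.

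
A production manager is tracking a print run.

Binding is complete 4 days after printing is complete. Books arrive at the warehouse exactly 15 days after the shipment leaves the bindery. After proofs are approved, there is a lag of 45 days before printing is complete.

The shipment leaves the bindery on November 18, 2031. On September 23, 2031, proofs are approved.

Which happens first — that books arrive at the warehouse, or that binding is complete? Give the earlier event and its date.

Binding is complete — November 11, 2031

The shipment leaves the bindery: Nov 18, 2031.
Books arrive at the warehouse: Nov 18, 2031 + 15 days = Dec 3, 2031.
Proofs are approved: Sep 23, 2031.
Printing is complete: Sep 23, 2031 + 45 days = Nov 7, 2031.
Binding is complete: Nov 7, 2031 + 4 days = Nov 11, 2031.
Comparing: books arrive at the warehouse on Dec 3, 2031 vs binding is complete on Nov 11, 2031. Earlier: binding is complete.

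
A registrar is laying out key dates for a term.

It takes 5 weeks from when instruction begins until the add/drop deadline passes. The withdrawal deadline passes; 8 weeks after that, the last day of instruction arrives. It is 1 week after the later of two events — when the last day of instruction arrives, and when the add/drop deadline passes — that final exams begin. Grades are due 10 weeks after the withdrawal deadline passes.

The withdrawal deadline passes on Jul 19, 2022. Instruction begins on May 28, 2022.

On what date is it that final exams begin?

The withdrawal deadline passes: Jul 19, 2022.
The last day of instruction arrives: Jul 19, 2022 + 8 weeks = Sep 13, 2022.
Instruction begins: May 28, 2022.
The add/drop deadline passes: May 28, 2022 + 5 weeks = Jul 2, 2022.
Both prerequisites met — the last day of instruction arrives (Sep 13, 2022), the add/drop deadline passes (Jul 2, 2022); the later is Sep 13, 2022.
Final exams begin: Sep 13, 2022 + 1 week = Sep 20, 2022.

Sep 20, 2022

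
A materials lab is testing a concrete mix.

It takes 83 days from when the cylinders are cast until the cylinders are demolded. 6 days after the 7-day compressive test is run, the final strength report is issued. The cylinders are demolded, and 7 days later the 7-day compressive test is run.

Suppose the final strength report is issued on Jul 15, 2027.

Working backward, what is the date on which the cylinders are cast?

Apr 10, 2027

The final strength report is issued: Jul 15, 2027.
The 7-day compressive test is run: Jul 15, 2027 − 6 days = Jul 9, 2027.
The cylinders are demolded: Jul 9, 2027 − 7 days = Jul 2, 2027.
The cylinders are cast: Jul 2, 2027 − 83 days = Apr 10, 2027.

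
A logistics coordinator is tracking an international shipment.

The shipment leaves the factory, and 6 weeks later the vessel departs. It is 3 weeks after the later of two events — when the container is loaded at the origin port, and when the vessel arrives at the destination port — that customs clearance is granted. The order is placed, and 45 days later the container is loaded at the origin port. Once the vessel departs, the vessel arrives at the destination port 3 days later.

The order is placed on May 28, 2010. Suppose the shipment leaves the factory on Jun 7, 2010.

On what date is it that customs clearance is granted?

The order is placed: May 28, 2010.
The container is loaded at the origin port: May 28, 2010 + 45 days = Jul 12, 2010.
The shipment leaves the factory: Jun 7, 2010.
The vessel departs: Jun 7, 2010 + 6 weeks = Jul 19, 2010.
The vessel arrives at the destination port: Jul 19, 2010 + 3 days = Jul 22, 2010.
Both prerequisites met — the container is loaded at the origin port (Jul 12, 2010), the vessel arrives at the destination port (Jul 22, 2010); the later is Jul 22, 2010.
Customs clearance is granted: Jul 22, 2010 + 3 weeks = Aug 12, 2010.

Aug 12, 2010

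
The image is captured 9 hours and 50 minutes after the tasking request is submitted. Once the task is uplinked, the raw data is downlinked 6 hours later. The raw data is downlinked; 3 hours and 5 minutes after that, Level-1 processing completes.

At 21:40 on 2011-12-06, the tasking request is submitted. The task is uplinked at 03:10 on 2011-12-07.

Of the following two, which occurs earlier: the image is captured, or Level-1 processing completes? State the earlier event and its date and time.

The image is captured — 07:30 on 2011-12-07

The tasking request is submitted: 21:40 Dec 6, 2011.
The image is captured: 21:40 Dec 6, 2011 + 9h50m = 07:30 Dec 7, 2011.
The task is uplinked: 03:10 Dec 7, 2011.
The raw data is downlinked: 03:10 Dec 7, 2011 + 6h = 09:10 Dec 7, 2011.
Level-1 processing completes: 09:10 Dec 7, 2011 + 3h05m = 12:15 Dec 7, 2011.
Comparing: the image is captured at 07:30 Dec 7, 2011 vs Level-1 processing completes at 12:15 Dec 7, 2011. Earlier: the image is captured.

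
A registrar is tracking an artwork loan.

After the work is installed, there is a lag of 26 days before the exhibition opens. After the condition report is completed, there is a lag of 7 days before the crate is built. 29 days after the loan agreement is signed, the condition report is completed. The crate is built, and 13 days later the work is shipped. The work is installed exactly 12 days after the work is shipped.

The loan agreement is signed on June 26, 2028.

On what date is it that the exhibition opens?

September 21, 2028

The loan agreement is signed: Jun 26, 2028.
The condition report is completed: Jun 26, 2028 + 29 days = Jul 25, 2028.
The crate is built: Jul 25, 2028 + 7 days = Aug 1, 2028.
The work is shipped: Aug 1, 2028 + 13 days = Aug 14, 2028.
The work is installed: Aug 14, 2028 + 12 days = Aug 26, 2028.
The exhibition opens: Aug 26, 2028 + 26 days = Sep 21, 2028.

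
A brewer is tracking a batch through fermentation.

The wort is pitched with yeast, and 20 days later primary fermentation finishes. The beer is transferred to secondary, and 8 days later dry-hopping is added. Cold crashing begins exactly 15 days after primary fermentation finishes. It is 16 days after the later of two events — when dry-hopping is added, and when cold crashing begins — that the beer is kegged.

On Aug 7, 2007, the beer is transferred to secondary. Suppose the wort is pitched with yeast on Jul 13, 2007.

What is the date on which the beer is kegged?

The beer is transferred to secondary: Aug 7, 2007.
Dry-hopping is added: Aug 7, 2007 + 8 days = Aug 15, 2007.
The wort is pitched with yeast: Jul 13, 2007.
Primary fermentation finishes: Jul 13, 2007 + 20 days = Aug 2, 2007.
Cold crashing begins: Aug 2, 2007 + 15 days = Aug 17, 2007.
Both prerequisites met — dry-hopping is added (Aug 15, 2007), cold crashing begins (Aug 17, 2007); the later is Aug 17, 2007.
The beer is kegged: Aug 17, 2007 + 16 days = Sep 2, 2007.

Sep 2, 2007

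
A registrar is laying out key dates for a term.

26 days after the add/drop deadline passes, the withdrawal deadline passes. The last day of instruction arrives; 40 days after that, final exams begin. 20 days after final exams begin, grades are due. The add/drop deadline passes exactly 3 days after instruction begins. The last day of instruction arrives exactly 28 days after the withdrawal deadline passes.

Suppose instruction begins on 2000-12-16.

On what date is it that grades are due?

2001-04-12

Instruction begins: Dec 16, 2000.
The add/drop deadline passes: Dec 16, 2000 + 3 days = Dec 19, 2000.
The withdrawal deadline passes: Dec 19, 2000 + 26 days = Jan 14, 2001.
The last day of instruction arrives: Jan 14, 2001 + 28 days = Feb 11, 2001.
Final exams begin: Feb 11, 2001 + 40 days = Mar 23, 2001.
Grades are due: Mar 23, 2001 + 20 days = Apr 12, 2001.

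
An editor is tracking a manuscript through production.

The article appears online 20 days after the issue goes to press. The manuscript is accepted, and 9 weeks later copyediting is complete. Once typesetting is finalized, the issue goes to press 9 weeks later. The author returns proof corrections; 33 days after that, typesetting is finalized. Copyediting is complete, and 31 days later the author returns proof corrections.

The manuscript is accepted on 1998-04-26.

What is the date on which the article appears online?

The manuscript is accepted: Apr 26, 1998.
Copyediting is complete: Apr 26, 1998 + 9 weeks = Jun 28, 1998.
The author returns proof corrections: Jun 28, 1998 + 31 days = Jul 29, 1998.
Typesetting is finalized: Jul 29, 1998 + 33 days = Aug 31, 1998.
The issue goes to press: Aug 31, 1998 + 9 weeks = Nov 2, 1998.
The article appears online: Nov 2, 1998 + 20 days = Nov 22, 1998.

1998-11-22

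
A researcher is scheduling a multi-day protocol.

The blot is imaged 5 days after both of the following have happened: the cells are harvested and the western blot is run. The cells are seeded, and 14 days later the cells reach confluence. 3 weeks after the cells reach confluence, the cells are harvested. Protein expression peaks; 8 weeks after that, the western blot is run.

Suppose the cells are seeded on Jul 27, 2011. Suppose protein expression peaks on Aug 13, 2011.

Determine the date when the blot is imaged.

Oct 13, 2011

The cells are seeded: Jul 27, 2011.
The cells reach confluence: Jul 27, 2011 + 14 days = Aug 10, 2011.
The cells are harvested: Aug 10, 2011 + 3 weeks = Aug 31, 2011.
Protein expression peaks: Aug 13, 2011.
The western blot is run: Aug 13, 2011 + 8 weeks = Oct 8, 2011.
Both prerequisites met — the cells are harvested (Aug 31, 2011), the western blot is run (Oct 8, 2011); the later is Oct 8, 2011.
The blot is imaged: Oct 8, 2011 + 5 days = Oct 13, 2011.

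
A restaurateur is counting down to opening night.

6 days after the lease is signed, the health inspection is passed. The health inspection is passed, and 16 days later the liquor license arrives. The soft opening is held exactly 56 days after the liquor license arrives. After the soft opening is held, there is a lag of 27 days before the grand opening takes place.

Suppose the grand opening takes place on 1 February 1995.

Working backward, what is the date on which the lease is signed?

The grand opening takes place: Feb 1, 1995.
The soft opening is held: Feb 1, 1995 − 27 days = Jan 5, 1995.
The liquor license arrives: Jan 5, 1995 − 56 days = Nov 10, 1994.
The health inspection is passed: Nov 10, 1994 − 16 days = Oct 25, 1994.
The lease is signed: Oct 25, 1994 − 6 days = Oct 19, 1994.

19 October 1994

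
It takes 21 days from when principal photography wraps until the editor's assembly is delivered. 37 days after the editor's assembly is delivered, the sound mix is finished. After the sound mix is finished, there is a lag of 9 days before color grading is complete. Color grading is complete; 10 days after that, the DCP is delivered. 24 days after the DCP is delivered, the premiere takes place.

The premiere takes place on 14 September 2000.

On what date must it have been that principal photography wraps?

The premiere takes place: Sep 14, 2000.
The DCP is delivered: Sep 14, 2000 − 24 days = Aug 21, 2000.
Color grading is complete: Aug 21, 2000 − 10 days = Aug 11, 2000.
The sound mix is finished: Aug 11, 2000 − 9 days = Aug 2, 2000.
The editor's assembly is delivered: Aug 2, 2000 − 37 days = Jun 26, 2000.
Principal photography wraps: Jun 26, 2000 − 21 days = Jun 5, 2000.

5 June 2000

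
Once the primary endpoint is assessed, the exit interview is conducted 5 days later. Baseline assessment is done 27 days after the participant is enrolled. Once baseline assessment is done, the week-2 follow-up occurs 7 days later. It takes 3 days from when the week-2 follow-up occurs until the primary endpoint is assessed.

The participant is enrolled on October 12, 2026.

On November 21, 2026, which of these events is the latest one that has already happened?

The participant is enrolled: Oct 12, 2026.
Baseline assessment is done: Oct 12, 2026 + 27 days = Nov 8, 2026.
The week-2 follow-up occurs: Nov 8, 2026 + 7 days = Nov 15, 2026.
The primary endpoint is assessed: Nov 15, 2026 + 3 days = Nov 18, 2026.
The exit interview is conducted: Nov 18, 2026 + 5 days = Nov 23, 2026.
Nov 21, 2026 falls between when the primary endpoint is assessed (Nov 18, 2026) and when the exit interview is conducted (Nov 23, 2026).

The primary endpoint is assessed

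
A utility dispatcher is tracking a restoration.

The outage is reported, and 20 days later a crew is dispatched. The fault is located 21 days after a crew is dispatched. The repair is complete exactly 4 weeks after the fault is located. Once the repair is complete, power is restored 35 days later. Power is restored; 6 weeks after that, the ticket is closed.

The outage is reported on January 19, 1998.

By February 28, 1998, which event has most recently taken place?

A crew is dispatched

The outage is reported: Jan 19, 1998.
A crew is dispatched: Jan 19, 1998 + 20 days = Feb 8, 1998.
The fault is located: Feb 8, 1998 + 21 days = Mar 1, 1998.
The repair is complete: Mar 1, 1998 + 4 weeks = Mar 29, 1998.
Power is restored: Mar 29, 1998 + 35 days = May 3, 1998.
The ticket is closed: May 3, 1998 + 6 weeks = Jun 14, 1998.
Feb 28, 1998 falls between when a crew is dispatched (Feb 8, 1998) and when the fault is located (Mar 1, 1998).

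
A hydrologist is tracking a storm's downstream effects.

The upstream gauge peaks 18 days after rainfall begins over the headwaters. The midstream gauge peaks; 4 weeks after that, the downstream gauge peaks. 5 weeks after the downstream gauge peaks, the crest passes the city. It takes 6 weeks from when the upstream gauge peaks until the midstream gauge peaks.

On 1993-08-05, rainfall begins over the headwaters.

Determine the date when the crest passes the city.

Rainfall begins over the headwaters: Aug 5, 1993.
The upstream gauge peaks: Aug 5, 1993 + 18 days = Aug 23, 1993.
The midstream gauge peaks: Aug 23, 1993 + 6 weeks = Oct 4, 1993.
The downstream gauge peaks: Oct 4, 1993 + 4 weeks = Nov 1, 1993.
The crest passes the city: Nov 1, 1993 + 5 weeks = Dec 6, 1993.

1993-12-06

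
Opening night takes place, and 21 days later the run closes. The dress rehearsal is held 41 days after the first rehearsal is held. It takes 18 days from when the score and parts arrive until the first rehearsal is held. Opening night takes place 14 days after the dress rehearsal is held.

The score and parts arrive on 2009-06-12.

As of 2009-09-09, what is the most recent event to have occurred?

Opening night takes place

The score and parts arrive: Jun 12, 2009.
The first rehearsal is held: Jun 12, 2009 + 18 days = Jun 30, 2009.
The dress rehearsal is held: Jun 30, 2009 + 41 days = Aug 10, 2009.
Opening night takes place: Aug 10, 2009 + 14 days = Aug 24, 2009.
The run closes: Aug 24, 2009 + 21 days = Sep 14, 2009.
Sep 9, 2009 falls between when opening night takes place (Aug 24, 2009) and when the run closes (Sep 14, 2009).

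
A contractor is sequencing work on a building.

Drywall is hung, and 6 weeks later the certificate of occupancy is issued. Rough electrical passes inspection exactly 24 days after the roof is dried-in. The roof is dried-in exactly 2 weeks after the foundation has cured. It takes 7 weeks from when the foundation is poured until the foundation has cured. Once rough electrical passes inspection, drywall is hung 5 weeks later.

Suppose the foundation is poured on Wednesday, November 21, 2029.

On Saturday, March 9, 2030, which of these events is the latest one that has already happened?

The foundation is poured: Nov 21, 2029.
The foundation has cured: Nov 21, 2029 + 7 weeks = Jan 9, 2030.
The roof is dried-in: Jan 9, 2030 + 2 weeks = Jan 23, 2030.
Rough electrical passes inspection: Jan 23, 2030 + 24 days = Feb 16, 2030.
Drywall is hung: Feb 16, 2030 + 5 weeks = Mar 23, 2030.
The certificate of occupancy is issued: Mar 23, 2030 + 6 weeks = May 4, 2030.
Mar 9, 2030 falls between when rough electrical passes inspection (Feb 16, 2030) and when drywall is hung (Mar 23, 2030).

Rough electrical passes inspection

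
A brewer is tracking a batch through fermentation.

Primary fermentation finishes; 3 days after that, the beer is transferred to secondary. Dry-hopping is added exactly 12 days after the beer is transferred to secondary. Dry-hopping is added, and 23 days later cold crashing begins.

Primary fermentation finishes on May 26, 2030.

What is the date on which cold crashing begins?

July 3, 2030

Primary fermentation finishes: May 26, 2030.
The beer is transferred to secondary: May 26, 2030 + 3 days = May 29, 2030.
Dry-hopping is added: May 29, 2030 + 12 days = Jun 10, 2030.
Cold crashing begins: Jun 10, 2030 + 23 days = Jul 3, 2030.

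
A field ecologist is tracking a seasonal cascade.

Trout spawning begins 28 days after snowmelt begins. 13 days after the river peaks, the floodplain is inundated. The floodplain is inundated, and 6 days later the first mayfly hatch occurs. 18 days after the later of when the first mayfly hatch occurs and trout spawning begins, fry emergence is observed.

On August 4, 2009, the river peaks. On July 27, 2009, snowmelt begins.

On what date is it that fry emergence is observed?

The river peaks: Aug 4, 2009.
The floodplain is inundated: Aug 4, 2009 + 13 days = Aug 17, 2009.
The first mayfly hatch occurs: Aug 17, 2009 + 6 days = Aug 23, 2009.
Snowmelt begins: Jul 27, 2009.
Trout spawning begins: Jul 27, 2009 + 28 days = Aug 24, 2009.
Both prerequisites met — the first mayfly hatch occurs (Aug 23, 2009), trout spawning begins (Aug 24, 2009); the later is Aug 24, 2009.
Fry emergence is observed: Aug 24, 2009 + 18 days = Sep 11, 2009.

September 11, 2009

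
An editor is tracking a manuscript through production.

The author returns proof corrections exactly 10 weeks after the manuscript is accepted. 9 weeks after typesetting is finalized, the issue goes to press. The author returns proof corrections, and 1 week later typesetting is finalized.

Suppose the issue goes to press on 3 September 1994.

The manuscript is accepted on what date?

16 April 1994

The issue goes to press: Sep 3, 1994.
Typesetting is finalized: Sep 3, 1994 − 9 weeks = Jul 2, 1994.
The author returns proof corrections: Jul 2, 1994 − 1 week = Jun 25, 1994.
The manuscript is accepted: Jun 25, 1994 − 10 weeks = Apr 16, 1994.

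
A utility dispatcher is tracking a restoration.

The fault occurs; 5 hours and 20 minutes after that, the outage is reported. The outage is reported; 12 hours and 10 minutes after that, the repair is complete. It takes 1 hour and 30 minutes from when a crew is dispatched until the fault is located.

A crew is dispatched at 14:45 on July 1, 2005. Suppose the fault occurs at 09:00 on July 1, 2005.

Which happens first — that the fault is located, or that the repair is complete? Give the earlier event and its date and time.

A crew is dispatched: 14:45 Jul 1, 2005.
The fault is located: 14:45 Jul 1, 2005 + 1h30m = 16:15 Jul 1, 2005.
The fault occurs: 09:00 Jul 1, 2005.
The outage is reported: 09:00 Jul 1, 2005 + 5h20m = 14:20 Jul 1, 2005.
The repair is complete: 14:20 Jul 1, 2005 + 12h10m = 02:30 Jul 2, 2005.
Comparing: the fault is located at 16:15 Jul 1, 2005 vs the repair is complete at 02:30 Jul 2, 2005. Earlier: the fault is located.

The fault is located — 16:15 on July 1, 2005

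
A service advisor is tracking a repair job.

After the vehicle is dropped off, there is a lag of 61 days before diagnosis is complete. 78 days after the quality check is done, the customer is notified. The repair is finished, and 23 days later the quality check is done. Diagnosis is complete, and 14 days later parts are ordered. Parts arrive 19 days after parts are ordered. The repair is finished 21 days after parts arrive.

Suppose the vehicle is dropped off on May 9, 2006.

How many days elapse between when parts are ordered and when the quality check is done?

Causal path: parts are ordered → parts arrive → the repair is finished → the quality check is done.
Total delay along the path: 19 + 21 + 23 = 63 days.

63 days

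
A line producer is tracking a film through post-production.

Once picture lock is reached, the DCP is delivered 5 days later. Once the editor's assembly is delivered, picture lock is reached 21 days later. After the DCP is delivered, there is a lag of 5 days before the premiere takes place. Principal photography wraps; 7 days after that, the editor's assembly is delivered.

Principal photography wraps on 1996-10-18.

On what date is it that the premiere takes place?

Principal photography wraps: Oct 18, 1996.
The editor's assembly is delivered: Oct 18, 1996 + 7 days = Oct 25, 1996.
Picture lock is reached: Oct 25, 1996 + 21 days = Nov 15, 1996.
The DCP is delivered: Nov 15, 1996 + 5 days = Nov 20, 1996.
The premiere takes place: Nov 20, 1996 + 5 days = Nov 25, 1996.

1996-11-25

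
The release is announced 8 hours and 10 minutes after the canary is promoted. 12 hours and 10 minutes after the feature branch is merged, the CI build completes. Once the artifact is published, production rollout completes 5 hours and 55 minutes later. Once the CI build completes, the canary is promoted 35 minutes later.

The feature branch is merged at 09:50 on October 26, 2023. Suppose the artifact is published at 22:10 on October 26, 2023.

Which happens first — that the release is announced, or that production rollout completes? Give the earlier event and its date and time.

Production rollout completes — 04:05 on October 27, 2023

The feature branch is merged: 09:50 Oct 26, 2023.
The CI build completes: 09:50 Oct 26, 2023 + 12h10m = 22:00 Oct 26, 2023.
The canary is promoted: 22:00 Oct 26, 2023 + 35m = 22:35 Oct 26, 2023.
The release is announced: 22:35 Oct 26, 2023 + 8h10m = 06:45 Oct 27, 2023.
The artifact is published: 22:10 Oct 26, 2023.
Production rollout completes: 22:10 Oct 26, 2023 + 5h55m = 04:05 Oct 27, 2023.
Comparing: the release is announced at 06:45 Oct 27, 2023 vs production rollout completes at 04:05 Oct 27, 2023. Earlier: production rollout completes.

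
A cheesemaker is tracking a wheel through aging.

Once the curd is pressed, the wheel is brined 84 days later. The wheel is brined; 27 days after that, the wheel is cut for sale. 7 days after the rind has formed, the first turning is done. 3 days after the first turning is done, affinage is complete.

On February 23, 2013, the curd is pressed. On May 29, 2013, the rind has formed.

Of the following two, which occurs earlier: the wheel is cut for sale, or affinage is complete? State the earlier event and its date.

The curd is pressed: Feb 23, 2013.
The wheel is brined: Feb 23, 2013 + 84 days = May 18, 2013.
The wheel is cut for sale: May 18, 2013 + 27 days = Jun 14, 2013.
The rind has formed: May 29, 2013.
The first turning is done: May 29, 2013 + 7 days = Jun 5, 2013.
Affinage is complete: Jun 5, 2013 + 3 days = Jun 8, 2013.
Comparing: the wheel is cut for sale on Jun 14, 2013 vs affinage is complete on Jun 8, 2013. Earlier: affinage is complete.

Affinage is complete — June 8, 2013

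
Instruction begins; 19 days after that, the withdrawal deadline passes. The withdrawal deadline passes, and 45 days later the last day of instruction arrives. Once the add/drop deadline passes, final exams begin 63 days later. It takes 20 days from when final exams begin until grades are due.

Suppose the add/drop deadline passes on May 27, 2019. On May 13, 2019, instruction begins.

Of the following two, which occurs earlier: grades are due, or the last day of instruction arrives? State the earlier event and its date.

The last day of instruction arrives — July 16, 2019

The add/drop deadline passes: May 27, 2019.
Final exams begin: May 27, 2019 + 63 days = Jul 29, 2019.
Grades are due: Jul 29, 2019 + 20 days = Aug 18, 2019.
Instruction begins: May 13, 2019.
The withdrawal deadline passes: May 13, 2019 + 19 days = Jun 1, 2019.
The last day of instruction arrives: Jun 1, 2019 + 45 days = Jul 16, 2019.
Comparing: grades are due on Aug 18, 2019 vs the last day of instruction arrives on Jul 16, 2019. Earlier: the last day of instruction arrives.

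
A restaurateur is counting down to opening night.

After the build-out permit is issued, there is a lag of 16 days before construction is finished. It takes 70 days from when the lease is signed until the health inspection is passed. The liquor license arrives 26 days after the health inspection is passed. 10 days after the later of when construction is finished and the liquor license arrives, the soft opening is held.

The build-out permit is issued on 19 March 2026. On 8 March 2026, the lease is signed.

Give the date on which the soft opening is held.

22 June 2026

The build-out permit is issued: Mar 19, 2026.
Construction is finished: Mar 19, 2026 + 16 days = Apr 4, 2026.
The lease is signed: Mar 8, 2026.
The health inspection is passed: Mar 8, 2026 + 70 days = May 17, 2026.
The liquor license arrives: May 17, 2026 + 26 days = Jun 12, 2026.
Both prerequisites met — construction is finished (Apr 4, 2026), the liquor license arrives (Jun 12, 2026); the later is Jun 12, 2026.
The soft opening is held: Jun 12, 2026 + 10 days = Jun 22, 2026.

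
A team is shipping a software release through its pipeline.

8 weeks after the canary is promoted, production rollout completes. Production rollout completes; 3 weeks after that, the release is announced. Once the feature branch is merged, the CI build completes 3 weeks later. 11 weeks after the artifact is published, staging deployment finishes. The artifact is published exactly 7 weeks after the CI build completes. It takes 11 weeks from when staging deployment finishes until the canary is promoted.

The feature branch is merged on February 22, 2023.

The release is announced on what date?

The feature branch is merged: Feb 22, 2023.
The CI build completes: Feb 22, 2023 + 3 weeks = Mar 15, 2023.
The artifact is published: Mar 15, 2023 + 7 weeks = May 3, 2023.
Staging deployment finishes: May 3, 2023 + 11 weeks = Jul 19, 2023.
The canary is promoted: Jul 19, 2023 + 11 weeks = Oct 4, 2023.
Production rollout completes: Oct 4, 2023 + 8 weeks = Nov 29, 2023.
The release is announced: Nov 29, 2023 + 3 weeks = Dec 20, 2023.

December 20, 2023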